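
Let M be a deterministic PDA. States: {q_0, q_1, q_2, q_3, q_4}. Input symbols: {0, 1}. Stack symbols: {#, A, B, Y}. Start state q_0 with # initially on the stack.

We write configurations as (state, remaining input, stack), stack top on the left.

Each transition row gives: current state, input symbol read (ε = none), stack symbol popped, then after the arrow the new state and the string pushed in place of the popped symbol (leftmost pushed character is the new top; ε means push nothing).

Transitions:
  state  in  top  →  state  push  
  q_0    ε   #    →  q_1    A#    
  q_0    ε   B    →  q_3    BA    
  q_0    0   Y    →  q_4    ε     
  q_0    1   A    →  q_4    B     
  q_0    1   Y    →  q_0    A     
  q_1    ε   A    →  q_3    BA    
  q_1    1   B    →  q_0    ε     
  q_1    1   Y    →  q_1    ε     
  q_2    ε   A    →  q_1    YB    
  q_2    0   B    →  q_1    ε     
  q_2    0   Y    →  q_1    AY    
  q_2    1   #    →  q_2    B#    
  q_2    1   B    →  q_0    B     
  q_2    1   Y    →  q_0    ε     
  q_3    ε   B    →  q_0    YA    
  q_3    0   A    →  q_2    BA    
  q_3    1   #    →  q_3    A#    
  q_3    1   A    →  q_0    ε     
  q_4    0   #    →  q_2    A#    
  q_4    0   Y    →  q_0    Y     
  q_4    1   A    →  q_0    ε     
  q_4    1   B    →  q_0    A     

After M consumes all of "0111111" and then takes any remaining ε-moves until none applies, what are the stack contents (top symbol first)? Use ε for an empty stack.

B#

(q_0, 0111111, #)
  ε-move, top #: go to q_1, push A# → (q_1, 0111111, A#)
  ε-move, top A: go to q_3, push BA → (q_3, 0111111, BA#)
  ε-move, top B: go to q_0, push YA → (q_0, 0111111, YAA#)
  read 0, top Y: go to q_4, push ε → (q_4, 111111, AA#)
  read 1, top A: go to q_0, push ε → (q_0, 11111, A#)
  read 1, top A: go to q_4, push B → (q_4, 1111, B#)
  read 1, top B: go to q_0, push A → (q_0, 111, A#)
  read 1, top A: go to q_4, push B → (q_4, 11, B#)
  read 1, top B: go to q_0, push A → (q_0, 1, A#)
  read 1, top A: go to q_4, push B → (q_4, ε, B#)
All input consumed in state q_4 with stack B#.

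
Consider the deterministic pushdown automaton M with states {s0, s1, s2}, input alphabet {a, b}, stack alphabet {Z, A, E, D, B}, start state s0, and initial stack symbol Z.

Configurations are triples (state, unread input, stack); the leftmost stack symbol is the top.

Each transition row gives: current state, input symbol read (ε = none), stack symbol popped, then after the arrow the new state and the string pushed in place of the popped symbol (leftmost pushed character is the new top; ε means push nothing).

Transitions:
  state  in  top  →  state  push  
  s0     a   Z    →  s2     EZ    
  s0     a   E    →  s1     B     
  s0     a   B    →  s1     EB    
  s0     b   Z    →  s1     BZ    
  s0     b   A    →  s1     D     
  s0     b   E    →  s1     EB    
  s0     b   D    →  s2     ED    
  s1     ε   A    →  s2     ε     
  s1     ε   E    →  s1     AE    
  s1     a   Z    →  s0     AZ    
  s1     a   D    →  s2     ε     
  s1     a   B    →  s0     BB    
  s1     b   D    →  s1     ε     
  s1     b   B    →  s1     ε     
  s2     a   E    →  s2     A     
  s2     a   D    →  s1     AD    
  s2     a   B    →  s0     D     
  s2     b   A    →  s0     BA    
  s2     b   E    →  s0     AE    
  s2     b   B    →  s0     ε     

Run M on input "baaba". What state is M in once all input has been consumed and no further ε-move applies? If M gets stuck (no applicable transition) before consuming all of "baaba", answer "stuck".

(s0, baaba, Z) ⊢ (s1, aaba, BZ) ⊢ (s0, aba, BBZ) ⊢ (s1, ba, EBBZ) ⊢ (s1, ba, AEBBZ) ⊢ (s2, ba, EBBZ) ⊢ (s0, a, AEBBZ)
No transition for (s0, a, top A); M blocks with input a remaining.

stuck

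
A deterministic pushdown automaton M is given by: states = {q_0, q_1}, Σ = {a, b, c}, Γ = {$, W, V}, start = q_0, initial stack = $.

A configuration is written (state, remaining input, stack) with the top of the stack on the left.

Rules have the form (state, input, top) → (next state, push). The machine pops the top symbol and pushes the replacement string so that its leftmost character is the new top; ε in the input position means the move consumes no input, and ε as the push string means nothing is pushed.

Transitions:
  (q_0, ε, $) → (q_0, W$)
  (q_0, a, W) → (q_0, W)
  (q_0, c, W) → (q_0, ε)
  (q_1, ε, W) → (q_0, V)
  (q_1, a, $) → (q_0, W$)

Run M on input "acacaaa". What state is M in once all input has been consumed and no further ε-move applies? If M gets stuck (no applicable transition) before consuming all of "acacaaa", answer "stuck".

(q_0, acacaaa, $) ⊢ (q_0, acacaaa, W$) ⊢ (q_0, cacaaa, W$) ⊢ (q_0, acaaa, $) ⊢ (q_0, acaaa, W$) ⊢ (q_0, caaa, W$) ⊢ (q_0, aaa, $) ⊢ (q_0, aaa, W$) ⊢ (q_0, aa, W$) ⊢ (q_0, a, W$) ⊢ (q_0, ε, W$)
All input consumed; M is in state q_0.

q_0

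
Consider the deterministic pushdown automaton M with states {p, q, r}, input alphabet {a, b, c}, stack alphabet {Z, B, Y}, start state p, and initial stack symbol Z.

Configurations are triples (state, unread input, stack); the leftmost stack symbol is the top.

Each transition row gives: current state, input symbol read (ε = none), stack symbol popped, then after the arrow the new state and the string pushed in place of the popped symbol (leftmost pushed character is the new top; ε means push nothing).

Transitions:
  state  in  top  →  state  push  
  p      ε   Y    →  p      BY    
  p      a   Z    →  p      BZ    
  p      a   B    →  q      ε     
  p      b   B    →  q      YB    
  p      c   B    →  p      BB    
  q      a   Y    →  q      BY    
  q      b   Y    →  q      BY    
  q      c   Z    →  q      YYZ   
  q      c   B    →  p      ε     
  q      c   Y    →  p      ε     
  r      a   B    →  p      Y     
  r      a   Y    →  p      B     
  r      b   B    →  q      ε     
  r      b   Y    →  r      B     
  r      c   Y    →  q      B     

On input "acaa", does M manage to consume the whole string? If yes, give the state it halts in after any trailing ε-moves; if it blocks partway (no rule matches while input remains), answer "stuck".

stuck

(p, acaa, Z) ⊢ (p, caa, BZ) ⊢ (p, aa, BBZ) ⊢ (q, a, BZ)
No transition for (q, a, top B); M blocks with input a remaining.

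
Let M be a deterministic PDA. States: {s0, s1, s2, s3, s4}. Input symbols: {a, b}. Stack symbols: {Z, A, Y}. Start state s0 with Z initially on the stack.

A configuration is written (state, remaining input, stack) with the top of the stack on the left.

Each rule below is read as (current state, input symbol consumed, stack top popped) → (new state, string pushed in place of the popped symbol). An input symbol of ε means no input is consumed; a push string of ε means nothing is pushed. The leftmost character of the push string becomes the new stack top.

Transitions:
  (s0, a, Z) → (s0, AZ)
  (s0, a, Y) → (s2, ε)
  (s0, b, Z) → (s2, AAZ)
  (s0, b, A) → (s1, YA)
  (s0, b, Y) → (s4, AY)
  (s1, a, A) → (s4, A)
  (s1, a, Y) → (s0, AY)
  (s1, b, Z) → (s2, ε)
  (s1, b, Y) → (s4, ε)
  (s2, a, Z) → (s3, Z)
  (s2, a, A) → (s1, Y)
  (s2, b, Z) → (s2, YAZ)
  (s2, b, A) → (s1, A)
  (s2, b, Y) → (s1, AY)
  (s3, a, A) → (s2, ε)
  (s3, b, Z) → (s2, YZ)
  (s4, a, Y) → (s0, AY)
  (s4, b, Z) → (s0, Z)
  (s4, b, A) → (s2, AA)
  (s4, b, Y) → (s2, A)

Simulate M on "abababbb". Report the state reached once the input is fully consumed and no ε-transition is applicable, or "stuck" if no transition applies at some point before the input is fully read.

(s0, abababbb, Z)
  read a, top Z: go to s0, push AZ → (s0, bababbb, AZ)
  read b, top A: go to s1, push YA → (s1, ababbb, YAZ)
  read a, top Y: go to s0, push AY → (s0, babbb, AYAZ)
  read b, top A: go to s1, push YA → (s1, abbb, YAYAZ)
  read a, top Y: go to s0, push AY → (s0, bbb, AYAYAZ)
  read b, top A: go to s1, push YA → (s1, bb, YAYAYAZ)
  read b, top Y: go to s4, push ε → (s4, b, AYAYAZ)
  read b, top A: go to s2, push AA → (s2, ε, AAYAYAZ)
All input consumed; M is in state s2.

s2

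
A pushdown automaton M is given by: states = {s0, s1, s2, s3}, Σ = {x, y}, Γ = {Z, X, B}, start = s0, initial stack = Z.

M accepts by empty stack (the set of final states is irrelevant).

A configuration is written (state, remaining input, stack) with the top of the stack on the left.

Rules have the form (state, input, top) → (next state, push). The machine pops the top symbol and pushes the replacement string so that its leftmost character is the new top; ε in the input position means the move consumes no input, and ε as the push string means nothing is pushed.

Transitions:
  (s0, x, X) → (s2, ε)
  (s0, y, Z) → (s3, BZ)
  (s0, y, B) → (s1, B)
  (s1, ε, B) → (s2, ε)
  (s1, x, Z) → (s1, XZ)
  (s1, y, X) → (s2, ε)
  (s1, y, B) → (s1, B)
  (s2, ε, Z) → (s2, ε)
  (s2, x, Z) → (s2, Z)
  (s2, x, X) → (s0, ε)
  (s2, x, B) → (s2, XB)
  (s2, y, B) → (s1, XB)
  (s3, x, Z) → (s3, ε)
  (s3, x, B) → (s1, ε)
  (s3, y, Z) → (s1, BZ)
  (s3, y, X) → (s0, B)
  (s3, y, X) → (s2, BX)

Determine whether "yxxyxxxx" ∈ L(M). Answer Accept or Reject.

Accept

One accepting computation: (s0, yxxyxxxx, Z) ⊢ (s3, xxyxxxx, BZ) ⊢ (s1, xyxxxx, Z) ⊢ (s1, yxxxx, XZ) ⊢ (s2, xxxx, Z) ⊢ (s2, xxx, Z) ⊢ (s2, xx, Z) ⊢ (s2, x, Z) ⊢ (s2, ε, Z) ⊢ (s2, ε, ε)
All input consumed and the stack is empty.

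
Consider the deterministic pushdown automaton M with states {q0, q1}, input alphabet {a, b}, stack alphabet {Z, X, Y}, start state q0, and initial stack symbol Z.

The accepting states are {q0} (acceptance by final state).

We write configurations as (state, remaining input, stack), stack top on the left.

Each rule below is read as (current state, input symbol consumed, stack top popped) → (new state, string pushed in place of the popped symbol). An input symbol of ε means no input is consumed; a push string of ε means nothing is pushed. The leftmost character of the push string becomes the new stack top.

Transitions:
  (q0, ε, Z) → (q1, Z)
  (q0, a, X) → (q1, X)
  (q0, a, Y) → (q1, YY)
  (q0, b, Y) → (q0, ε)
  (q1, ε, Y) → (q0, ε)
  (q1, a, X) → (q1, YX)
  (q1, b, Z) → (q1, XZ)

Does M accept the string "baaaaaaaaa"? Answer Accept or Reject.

(q0, baaaaaaaaa, Z)
  ε-move, top Z: go to q1, push Z → (q1, baaaaaaaaa, Z)
  read b, top Z: go to q1, push XZ → (q1, aaaaaaaaa, XZ)
  read a, top X: go to q1, push YX → (q1, aaaaaaaa, YXZ)
  ε-move, top Y: go to q0, push ε → (q0, aaaaaaaa, XZ)
  read a, top X: go to q1, push X → (q1, aaaaaaa, XZ)
  read a, top X: go to q1, push YX → (q1, aaaaaa, YXZ)
  ε-move, top Y: go to q0, push ε → (q0, aaaaaa, XZ)
  read a, top X: go to q1, push X → (q1, aaaaa, XZ)
  read a, top X: go to q1, push YX → (q1, aaaa, YXZ)
  ε-move, top Y: go to q0, push ε → (q0, aaaa, XZ)
  read a, top X: go to q1, push X → (q1, aaa, XZ)
  read a, top X: go to q1, push YX → (q1, aa, YXZ)
  ε-move, top Y: go to q0, push ε → (q0, aa, XZ)
  read a, top X: go to q1, push X → (q1, a, XZ)
  read a, top X: go to q1, push YX → (q1, ε, YXZ)
  ε-move, top Y: go to q0, push ε → (q0, ε, XZ)
All input consumed; state q0 ∈ F.

Accept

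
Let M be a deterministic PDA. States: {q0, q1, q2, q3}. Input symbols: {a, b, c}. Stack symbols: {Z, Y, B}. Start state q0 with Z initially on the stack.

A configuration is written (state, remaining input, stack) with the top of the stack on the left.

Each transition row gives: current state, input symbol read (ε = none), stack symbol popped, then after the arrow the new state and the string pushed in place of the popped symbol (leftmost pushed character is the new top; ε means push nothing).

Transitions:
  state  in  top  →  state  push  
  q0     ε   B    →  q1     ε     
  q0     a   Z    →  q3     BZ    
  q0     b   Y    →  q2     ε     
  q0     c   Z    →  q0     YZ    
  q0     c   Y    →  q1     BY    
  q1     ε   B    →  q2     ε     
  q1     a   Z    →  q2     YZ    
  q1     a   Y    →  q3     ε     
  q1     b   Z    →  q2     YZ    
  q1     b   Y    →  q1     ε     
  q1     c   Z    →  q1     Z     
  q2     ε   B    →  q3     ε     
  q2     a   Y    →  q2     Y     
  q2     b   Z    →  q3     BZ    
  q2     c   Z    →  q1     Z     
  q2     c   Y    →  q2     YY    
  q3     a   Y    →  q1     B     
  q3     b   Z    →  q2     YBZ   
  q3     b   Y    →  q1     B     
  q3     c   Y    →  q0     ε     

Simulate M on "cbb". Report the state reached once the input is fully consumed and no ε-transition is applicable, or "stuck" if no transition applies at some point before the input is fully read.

(q0, cbb, Z) ⊢ (q0, bb, YZ) ⊢ (q2, b, Z) ⊢ (q3, ε, BZ)
All input consumed; M is in state q3.

q3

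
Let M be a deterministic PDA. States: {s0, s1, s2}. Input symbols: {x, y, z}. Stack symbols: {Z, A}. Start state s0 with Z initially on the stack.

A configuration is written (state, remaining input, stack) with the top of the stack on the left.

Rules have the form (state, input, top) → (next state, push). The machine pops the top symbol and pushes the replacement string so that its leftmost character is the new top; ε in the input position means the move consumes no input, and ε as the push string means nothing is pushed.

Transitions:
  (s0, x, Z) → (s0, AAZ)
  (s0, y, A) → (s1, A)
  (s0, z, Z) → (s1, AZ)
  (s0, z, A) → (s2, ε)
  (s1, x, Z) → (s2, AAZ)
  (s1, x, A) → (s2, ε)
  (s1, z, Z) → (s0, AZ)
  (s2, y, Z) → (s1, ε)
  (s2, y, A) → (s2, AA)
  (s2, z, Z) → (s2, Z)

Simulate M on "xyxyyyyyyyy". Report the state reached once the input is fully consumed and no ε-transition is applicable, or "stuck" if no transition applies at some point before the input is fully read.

s2

(s0, xyxyyyyyyyy, Z)
  read x, top Z: go to s0, push AAZ → (s0, yxyyyyyyyy, AAZ)
  read y, top A: go to s1, push A → (s1, xyyyyyyyy, AAZ)
  read x, top A: go to s2, push ε → (s2, yyyyyyyy, AZ)
  read y, top A: go to s2, push AA → (s2, yyyyyyy, AAZ)
  read y, top A: go to s2, push AA → (s2, yyyyyy, AAAZ)
  read y, top A: go to s2, push AA → (s2, yyyyy, AAAAZ)
  read y, top A: go to s2, push AA → (s2, yyyy, AAAAAZ)
  read y, top A: go to s2, push AA → (s2, yyy, AAAAAAZ)
  read y, top A: go to s2, push AA → (s2, yy, AAAAAAAZ)
  read y, top A: go to s2, push AA → (s2, y, AAAAAAAAZ)
  read y, top A: go to s2, push AA → (s2, ε, AAAAAAAAAZ)
All input consumed; M is in state s2.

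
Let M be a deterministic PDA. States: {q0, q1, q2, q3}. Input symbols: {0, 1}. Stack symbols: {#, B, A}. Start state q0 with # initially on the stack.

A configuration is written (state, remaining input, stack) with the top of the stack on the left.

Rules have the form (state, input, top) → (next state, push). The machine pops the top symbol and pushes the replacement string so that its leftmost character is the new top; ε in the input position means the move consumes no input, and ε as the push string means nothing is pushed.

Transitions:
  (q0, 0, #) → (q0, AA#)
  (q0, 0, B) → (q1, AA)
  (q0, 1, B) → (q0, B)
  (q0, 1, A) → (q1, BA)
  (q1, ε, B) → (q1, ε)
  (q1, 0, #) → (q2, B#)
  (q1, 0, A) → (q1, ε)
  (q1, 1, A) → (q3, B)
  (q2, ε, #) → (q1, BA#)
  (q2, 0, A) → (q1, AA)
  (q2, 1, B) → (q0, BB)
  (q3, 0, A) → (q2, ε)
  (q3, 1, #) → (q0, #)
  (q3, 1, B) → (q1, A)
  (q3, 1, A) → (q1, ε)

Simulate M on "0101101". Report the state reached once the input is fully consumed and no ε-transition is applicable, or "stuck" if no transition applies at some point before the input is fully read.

stuck

(q0, 0101101, #) ⊢ (q0, 101101, AA#) ⊢ (q1, 01101, BAA#) ⊢ (q1, 01101, AA#) ⊢ (q1, 1101, A#) ⊢ (q3, 101, B#) ⊢ (q1, 01, A#) ⊢ (q1, 1, #)
No transition for (q1, 1, top #); M blocks with input 1 remaining.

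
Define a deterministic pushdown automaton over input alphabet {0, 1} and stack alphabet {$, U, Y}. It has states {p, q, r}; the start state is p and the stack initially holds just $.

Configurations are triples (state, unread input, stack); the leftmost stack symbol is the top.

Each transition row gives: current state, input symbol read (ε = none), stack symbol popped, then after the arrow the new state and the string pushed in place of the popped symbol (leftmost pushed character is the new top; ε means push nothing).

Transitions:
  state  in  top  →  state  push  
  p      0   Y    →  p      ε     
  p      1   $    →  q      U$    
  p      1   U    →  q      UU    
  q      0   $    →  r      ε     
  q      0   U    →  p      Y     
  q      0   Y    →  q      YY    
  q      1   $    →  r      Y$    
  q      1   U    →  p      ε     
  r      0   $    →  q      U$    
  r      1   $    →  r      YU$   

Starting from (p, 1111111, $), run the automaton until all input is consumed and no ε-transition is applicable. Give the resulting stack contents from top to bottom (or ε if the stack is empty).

U$

(p, 1111111, $) ⊢ (q, 111111, U$) ⊢ (p, 11111, $) ⊢ (q, 1111, U$) ⊢ (p, 111, $) ⊢ (q, 11, U$) ⊢ (p, 1, $) ⊢ (q, ε, U$)
All input consumed in state q with stack U$.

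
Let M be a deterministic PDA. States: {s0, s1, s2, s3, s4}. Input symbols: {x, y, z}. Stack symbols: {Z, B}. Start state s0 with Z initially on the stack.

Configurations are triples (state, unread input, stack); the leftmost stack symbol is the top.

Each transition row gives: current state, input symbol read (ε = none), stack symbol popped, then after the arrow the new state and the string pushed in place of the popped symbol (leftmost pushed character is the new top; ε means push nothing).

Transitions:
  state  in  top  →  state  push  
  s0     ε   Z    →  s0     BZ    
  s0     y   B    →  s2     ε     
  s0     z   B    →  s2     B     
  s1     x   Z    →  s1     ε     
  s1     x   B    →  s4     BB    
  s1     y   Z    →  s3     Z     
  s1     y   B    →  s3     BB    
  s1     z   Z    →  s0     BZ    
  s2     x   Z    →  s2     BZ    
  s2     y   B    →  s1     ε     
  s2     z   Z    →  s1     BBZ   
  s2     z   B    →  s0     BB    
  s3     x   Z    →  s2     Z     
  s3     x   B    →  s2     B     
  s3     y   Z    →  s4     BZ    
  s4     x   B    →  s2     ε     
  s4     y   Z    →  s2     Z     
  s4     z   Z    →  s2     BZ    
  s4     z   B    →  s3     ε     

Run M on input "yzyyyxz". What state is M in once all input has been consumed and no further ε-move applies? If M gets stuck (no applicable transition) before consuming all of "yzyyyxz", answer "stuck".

(s0, yzyyyxz, Z)
  ε-move, top Z: go to s0, push BZ → (s0, yzyyyxz, BZ)
  read y, top B: go to s2, push ε → (s2, zyyyxz, Z)
  read z, top Z: go to s1, push BBZ → (s1, yyyxz, BBZ)
  read y, top B: go to s3, push BB → (s3, yyxz, BBBZ)
No transition for (s3, y, top B); M blocks with input yyxz remaining.

stuck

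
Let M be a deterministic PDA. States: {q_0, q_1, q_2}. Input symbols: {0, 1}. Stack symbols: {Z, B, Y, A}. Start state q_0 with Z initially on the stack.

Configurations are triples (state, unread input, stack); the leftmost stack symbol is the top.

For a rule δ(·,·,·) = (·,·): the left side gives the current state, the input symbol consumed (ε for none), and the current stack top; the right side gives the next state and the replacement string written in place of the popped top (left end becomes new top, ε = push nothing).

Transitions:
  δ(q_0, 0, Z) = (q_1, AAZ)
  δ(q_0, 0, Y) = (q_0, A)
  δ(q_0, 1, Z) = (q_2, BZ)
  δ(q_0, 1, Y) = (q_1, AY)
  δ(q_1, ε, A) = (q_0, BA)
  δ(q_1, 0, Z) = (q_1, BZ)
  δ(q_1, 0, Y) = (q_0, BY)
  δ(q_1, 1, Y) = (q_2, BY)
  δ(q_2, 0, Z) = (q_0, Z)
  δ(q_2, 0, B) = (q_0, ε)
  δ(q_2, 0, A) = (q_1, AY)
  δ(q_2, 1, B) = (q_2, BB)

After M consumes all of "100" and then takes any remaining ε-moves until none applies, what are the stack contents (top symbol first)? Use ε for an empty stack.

(q_0, 100, Z)
  read 1, top Z: go to q_2, push BZ → (q_2, 00, BZ)
  read 0, top B: go to q_0, push ε → (q_0, 0, Z)
  read 0, top Z: go to q_1, push AAZ → (q_1, ε, AAZ)
  ε-move, top A: go to q_0, push BA → (q_0, ε, BAAZ)
All input consumed in state q_0 with stack BAAZ.

BAAZ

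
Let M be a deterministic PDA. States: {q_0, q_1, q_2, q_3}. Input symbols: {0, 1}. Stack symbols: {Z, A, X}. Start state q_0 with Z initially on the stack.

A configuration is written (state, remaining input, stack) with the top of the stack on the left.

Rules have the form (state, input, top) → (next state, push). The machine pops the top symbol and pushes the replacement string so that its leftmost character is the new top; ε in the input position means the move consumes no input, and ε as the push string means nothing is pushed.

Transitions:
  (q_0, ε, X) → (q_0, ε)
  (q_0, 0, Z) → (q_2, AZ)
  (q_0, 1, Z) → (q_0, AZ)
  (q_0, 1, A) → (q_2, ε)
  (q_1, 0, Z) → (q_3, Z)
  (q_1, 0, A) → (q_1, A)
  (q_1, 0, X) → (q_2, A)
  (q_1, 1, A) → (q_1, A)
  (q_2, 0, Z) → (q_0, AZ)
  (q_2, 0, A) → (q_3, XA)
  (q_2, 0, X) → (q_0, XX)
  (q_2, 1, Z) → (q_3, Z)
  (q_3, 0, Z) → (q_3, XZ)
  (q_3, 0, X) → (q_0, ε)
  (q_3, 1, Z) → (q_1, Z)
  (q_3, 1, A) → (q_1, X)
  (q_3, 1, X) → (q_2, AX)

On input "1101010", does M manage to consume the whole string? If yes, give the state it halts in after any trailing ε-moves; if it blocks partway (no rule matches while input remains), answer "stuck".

q_0

(q_0, 1101010, Z)
  read 1, top Z: go to q_0, push AZ → (q_0, 101010, AZ)
  read 1, top A: go to q_2, push ε → (q_2, 01010, Z)
  read 0, top Z: go to q_0, push AZ → (q_0, 1010, AZ)
  read 1, top A: go to q_2, push ε → (q_2, 010, Z)
  read 0, top Z: go to q_0, push AZ → (q_0, 10, AZ)
  read 1, top A: go to q_2, push ε → (q_2, 0, Z)
  read 0, top Z: go to q_0, push AZ → (q_0, ε, AZ)
All input consumed; M is in state q_0.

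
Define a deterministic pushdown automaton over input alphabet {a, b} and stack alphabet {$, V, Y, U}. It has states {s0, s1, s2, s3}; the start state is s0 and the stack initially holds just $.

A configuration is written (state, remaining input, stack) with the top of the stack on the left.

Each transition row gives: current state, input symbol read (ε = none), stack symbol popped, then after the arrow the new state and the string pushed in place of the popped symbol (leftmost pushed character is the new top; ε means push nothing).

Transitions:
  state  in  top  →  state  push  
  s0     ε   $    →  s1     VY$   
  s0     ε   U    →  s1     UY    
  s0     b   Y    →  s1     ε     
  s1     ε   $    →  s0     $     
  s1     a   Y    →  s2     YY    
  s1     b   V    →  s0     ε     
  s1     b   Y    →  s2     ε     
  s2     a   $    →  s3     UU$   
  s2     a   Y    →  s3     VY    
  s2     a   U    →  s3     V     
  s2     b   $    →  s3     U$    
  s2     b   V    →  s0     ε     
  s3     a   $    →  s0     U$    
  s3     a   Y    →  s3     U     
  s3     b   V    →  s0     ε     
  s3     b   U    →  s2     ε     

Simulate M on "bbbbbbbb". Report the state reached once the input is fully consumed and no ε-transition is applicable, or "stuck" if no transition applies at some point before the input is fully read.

s1

(s0, bbbbbbbb, $)
  ε-move, top $: go to s1, push VY$ → (s1, bbbbbbbb, VY$)
  read b, top V: go to s0, push ε → (s0, bbbbbbb, Y$)
  read b, top Y: go to s1, push ε → (s1, bbbbbb, $)
  ε-move, top $: go to s0, push $ → (s0, bbbbbb, $)
  ε-move, top $: go to s1, push VY$ → (s1, bbbbbb, VY$)
  read b, top V: go to s0, push ε → (s0, bbbbb, Y$)
  read b, top Y: go to s1, push ε → (s1, bbbb, $)
  ε-move, top $: go to s0, push $ → (s0, bbbb, $)
  ε-move, top $: go to s1, push VY$ → (s1, bbbb, VY$)
  read b, top V: go to s0, push ε → (s0, bbb, Y$)
  read b, top Y: go to s1, push ε → (s1, bb, $)
  ε-move, top $: go to s0, push $ → (s0, bb, $)
  ε-move, top $: go to s1, push VY$ → (s1, bb, VY$)
  read b, top V: go to s0, push ε → (s0, b, Y$)
  read b, top Y: go to s1, push ε → (s1, ε, $)
  ε-move, top $: go to s0, push $ → (s0, ε, $)
  ε-move, top $: go to s1, push VY$ → (s1, ε, VY$)
All input consumed; M is in state s1.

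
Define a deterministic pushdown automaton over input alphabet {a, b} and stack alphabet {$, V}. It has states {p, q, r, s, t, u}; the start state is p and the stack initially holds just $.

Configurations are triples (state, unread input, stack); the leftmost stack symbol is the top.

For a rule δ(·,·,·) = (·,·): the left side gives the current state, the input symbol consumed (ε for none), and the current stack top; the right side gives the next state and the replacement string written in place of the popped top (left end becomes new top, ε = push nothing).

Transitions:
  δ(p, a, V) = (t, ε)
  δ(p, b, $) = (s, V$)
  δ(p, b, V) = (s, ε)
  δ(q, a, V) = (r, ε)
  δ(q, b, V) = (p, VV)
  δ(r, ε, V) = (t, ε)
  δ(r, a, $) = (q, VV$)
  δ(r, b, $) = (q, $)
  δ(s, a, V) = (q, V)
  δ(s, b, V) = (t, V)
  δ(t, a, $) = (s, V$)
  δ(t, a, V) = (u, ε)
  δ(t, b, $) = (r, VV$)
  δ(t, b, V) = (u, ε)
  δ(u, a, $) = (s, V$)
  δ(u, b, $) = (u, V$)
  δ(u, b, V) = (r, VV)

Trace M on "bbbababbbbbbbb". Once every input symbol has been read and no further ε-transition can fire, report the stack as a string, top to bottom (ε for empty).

V$

(p, bbbababbbbbbbb, $)
  read b, top $: go to s, push V$ → (s, bbababbbbbbbb, V$)
  read b, top V: go to t, push V → (t, bababbbbbbbb, V$)
  read b, top V: go to u, push ε → (u, ababbbbbbbb, $)
  read a, top $: go to s, push V$ → (s, babbbbbbbb, V$)
  read b, top V: go to t, push V → (t, abbbbbbbb, V$)
  read a, top V: go to u, push ε → (u, bbbbbbbb, $)
  read b, top $: go to u, push V$ → (u, bbbbbbb, V$)
  read b, top V: go to r, push VV → (r, bbbbbb, VV$)
  ε-move, top V: go to t, push ε → (t, bbbbbb, V$)
  read b, top V: go to u, push ε → (u, bbbbb, $)
  read b, top $: go to u, push V$ → (u, bbbb, V$)
  read b, top V: go to r, push VV → (r, bbb, VV$)
  ε-move, top V: go to t, push ε → (t, bbb, V$)
  read b, top V: go to u, push ε → (u, bb, $)
  read b, top $: go to u, push V$ → (u, b, V$)
  read b, top V: go to r, push VV → (r, ε, VV$)
  ε-move, top V: go to t, push ε → (t, ε, V$)
All input consumed in state t with stack V$.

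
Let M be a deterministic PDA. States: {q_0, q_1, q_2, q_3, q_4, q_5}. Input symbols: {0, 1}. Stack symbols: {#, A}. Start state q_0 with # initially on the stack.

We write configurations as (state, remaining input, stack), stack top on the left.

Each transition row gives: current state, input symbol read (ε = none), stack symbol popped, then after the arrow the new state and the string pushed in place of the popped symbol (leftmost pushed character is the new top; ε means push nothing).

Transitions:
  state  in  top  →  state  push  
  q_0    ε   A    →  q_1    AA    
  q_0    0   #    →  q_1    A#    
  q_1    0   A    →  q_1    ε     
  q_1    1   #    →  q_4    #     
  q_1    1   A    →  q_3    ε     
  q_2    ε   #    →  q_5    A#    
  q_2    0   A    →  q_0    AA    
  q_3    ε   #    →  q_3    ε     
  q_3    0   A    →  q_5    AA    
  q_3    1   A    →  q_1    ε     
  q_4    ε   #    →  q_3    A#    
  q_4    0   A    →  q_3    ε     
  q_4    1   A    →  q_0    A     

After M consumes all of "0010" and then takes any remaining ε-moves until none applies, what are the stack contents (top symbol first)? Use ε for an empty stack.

(q_0, 0010, #)
  read 0, top #: go to q_1, push A# → (q_1, 010, A#)
  read 0, top A: go to q_1, push ε → (q_1, 10, #)
  read 1, top #: go to q_4, push # → (q_4, 0, #)
  ε-move, top #: go to q_3, push A# → (q_3, 0, A#)
  read 0, top A: go to q_5, push AA → (q_5, ε, AA#)
All input consumed in state q_5 with stack AA#.

AA#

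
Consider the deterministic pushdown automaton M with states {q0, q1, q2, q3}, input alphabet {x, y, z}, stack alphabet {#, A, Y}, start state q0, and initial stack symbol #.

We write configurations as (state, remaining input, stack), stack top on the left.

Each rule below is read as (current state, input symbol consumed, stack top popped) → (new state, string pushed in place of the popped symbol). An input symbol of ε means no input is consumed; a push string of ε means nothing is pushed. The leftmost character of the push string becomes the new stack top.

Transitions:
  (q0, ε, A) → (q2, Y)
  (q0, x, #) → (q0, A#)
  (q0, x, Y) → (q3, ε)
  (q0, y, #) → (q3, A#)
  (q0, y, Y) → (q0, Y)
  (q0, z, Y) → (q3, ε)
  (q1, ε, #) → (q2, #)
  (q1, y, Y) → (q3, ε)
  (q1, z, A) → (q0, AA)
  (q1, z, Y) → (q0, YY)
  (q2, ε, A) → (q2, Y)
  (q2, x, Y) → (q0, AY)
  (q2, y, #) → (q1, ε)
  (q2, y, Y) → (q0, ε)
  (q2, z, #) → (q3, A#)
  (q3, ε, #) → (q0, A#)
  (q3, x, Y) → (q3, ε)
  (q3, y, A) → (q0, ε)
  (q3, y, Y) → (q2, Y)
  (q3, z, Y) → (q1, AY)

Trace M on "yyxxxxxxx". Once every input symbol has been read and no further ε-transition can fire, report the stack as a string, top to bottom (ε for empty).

YYYYYYY#

(q0, yyxxxxxxx, #) ⊢ (q3, yxxxxxxx, A#) ⊢ (q0, xxxxxxx, #) ⊢ (q0, xxxxxx, A#) ⊢ (q2, xxxxxx, Y#) ⊢ (q0, xxxxx, AY#) ⊢ (q2, xxxxx, YY#) ⊢ (q0, xxxx, AYY#) ⊢ (q2, xxxx, YYY#) ⊢ (q0, xxx, AYYY#) ⊢ (q2, xxx, YYYY#) ⊢ (q0, xx, AYYYY#) ⊢ (q2, xx, YYYYY#) ⊢ (q0, x, AYYYYY#) ⊢ (q2, x, YYYYYY#) ⊢ (q0, ε, AYYYYYY#) ⊢ (q2, ε, YYYYYYY#)
All input consumed in state q2 with stack YYYYYYY#.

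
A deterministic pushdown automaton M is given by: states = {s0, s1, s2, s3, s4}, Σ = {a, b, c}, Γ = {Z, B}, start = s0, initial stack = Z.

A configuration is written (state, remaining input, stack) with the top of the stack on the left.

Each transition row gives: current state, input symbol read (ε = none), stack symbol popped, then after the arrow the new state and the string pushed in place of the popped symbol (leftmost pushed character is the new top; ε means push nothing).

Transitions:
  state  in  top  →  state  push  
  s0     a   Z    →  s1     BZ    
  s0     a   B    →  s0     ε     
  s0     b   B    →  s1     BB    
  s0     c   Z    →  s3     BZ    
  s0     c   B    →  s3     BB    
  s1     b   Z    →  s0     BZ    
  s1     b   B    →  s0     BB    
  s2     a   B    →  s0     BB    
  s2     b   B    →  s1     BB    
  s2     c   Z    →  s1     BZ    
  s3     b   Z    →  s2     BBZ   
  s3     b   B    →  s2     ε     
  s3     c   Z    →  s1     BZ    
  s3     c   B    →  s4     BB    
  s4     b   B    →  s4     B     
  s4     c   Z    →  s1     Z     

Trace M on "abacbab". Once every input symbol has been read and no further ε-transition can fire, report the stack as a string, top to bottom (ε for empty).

(s0, abacbab, Z) ⊢ (s1, bacbab, BZ) ⊢ (s0, acbab, BBZ) ⊢ (s0, cbab, BZ) ⊢ (s3, bab, BBZ) ⊢ (s2, ab, BZ) ⊢ (s0, b, BBZ) ⊢ (s1, ε, BBBZ)
All input consumed in state s1 with stack BBBZ.

BBBZ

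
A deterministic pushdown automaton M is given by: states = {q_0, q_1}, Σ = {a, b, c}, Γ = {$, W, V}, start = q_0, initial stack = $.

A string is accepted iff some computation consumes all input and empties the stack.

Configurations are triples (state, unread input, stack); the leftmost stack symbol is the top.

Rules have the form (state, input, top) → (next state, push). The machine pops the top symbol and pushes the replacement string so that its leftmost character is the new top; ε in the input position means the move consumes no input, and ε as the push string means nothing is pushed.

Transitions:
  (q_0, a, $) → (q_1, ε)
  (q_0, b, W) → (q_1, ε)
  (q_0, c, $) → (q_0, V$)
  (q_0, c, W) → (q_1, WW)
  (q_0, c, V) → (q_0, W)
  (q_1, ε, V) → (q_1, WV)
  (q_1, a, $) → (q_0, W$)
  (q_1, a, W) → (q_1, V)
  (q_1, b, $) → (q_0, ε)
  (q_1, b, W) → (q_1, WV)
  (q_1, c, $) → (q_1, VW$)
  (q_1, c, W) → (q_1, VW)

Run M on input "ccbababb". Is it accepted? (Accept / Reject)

Accept

(q_0, ccbababb, $)
  read c, top $: go to q_0, push V$ → (q_0, cbababb, V$)
  read c, top V: go to q_0, push W → (q_0, bababb, W$)
  read b, top W: go to q_1, push ε → (q_1, ababb, $)
  read a, top $: go to q_0, push W$ → (q_0, babb, W$)
  read b, top W: go to q_1, push ε → (q_1, abb, $)
  read a, top $: go to q_0, push W$ → (q_0, bb, W$)
  read b, top W: go to q_1, push ε → (q_1, b, $)
  read b, top $: go to q_0, push ε → (q_0, ε, ε)
All input consumed and the stack is empty.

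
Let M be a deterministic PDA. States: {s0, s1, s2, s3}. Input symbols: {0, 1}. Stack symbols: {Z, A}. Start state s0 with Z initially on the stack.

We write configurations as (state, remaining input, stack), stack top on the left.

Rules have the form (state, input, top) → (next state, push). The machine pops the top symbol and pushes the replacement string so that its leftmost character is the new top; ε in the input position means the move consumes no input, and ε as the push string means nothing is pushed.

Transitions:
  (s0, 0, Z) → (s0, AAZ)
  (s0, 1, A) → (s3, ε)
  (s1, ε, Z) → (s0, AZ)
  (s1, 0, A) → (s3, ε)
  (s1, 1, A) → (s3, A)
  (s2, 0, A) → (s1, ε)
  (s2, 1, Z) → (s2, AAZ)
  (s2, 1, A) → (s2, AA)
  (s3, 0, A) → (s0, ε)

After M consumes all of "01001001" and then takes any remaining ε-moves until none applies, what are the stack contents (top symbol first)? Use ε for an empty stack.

(s0, 01001001, Z)
  read 0, top Z: go to s0, push AAZ → (s0, 1001001, AAZ)
  read 1, top A: go to s3, push ε → (s3, 001001, AZ)
  read 0, top A: go to s0, push ε → (s0, 01001, Z)
  read 0, top Z: go to s0, push AAZ → (s0, 1001, AAZ)
  read 1, top A: go to s3, push ε → (s3, 001, AZ)
  read 0, top A: go to s0, push ε → (s0, 01, Z)
  read 0, top Z: go to s0, push AAZ → (s0, 1, AAZ)
  read 1, top A: go to s3, push ε → (s3, ε, AZ)
All input consumed in state s3 with stack AZ.

AZ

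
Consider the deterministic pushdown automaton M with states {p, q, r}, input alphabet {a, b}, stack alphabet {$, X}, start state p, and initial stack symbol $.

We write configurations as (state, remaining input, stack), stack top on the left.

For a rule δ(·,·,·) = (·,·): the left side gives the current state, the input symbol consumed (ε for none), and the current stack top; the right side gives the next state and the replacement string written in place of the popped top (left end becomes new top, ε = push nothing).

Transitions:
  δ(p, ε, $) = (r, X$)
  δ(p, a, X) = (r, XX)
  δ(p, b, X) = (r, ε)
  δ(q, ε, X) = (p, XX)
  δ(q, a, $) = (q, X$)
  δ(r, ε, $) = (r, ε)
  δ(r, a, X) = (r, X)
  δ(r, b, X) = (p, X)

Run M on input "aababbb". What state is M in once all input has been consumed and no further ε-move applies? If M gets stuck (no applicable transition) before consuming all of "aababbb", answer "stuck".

(p, aababbb, $)
  ε-move, top $: go to r, push X$ → (r, aababbb, X$)
  read a, top X: go to r, push X → (r, ababbb, X$)
  read a, top X: go to r, push X → (r, babbb, X$)
  read b, top X: go to p, push X → (p, abbb, X$)
  read a, top X: go to r, push XX → (r, bbb, XX$)
  read b, top X: go to p, push X → (p, bb, XX$)
  read b, top X: go to r, push ε → (r, b, X$)
  read b, top X: go to p, push X → (p, ε, X$)
All input consumed; M is in state p.

p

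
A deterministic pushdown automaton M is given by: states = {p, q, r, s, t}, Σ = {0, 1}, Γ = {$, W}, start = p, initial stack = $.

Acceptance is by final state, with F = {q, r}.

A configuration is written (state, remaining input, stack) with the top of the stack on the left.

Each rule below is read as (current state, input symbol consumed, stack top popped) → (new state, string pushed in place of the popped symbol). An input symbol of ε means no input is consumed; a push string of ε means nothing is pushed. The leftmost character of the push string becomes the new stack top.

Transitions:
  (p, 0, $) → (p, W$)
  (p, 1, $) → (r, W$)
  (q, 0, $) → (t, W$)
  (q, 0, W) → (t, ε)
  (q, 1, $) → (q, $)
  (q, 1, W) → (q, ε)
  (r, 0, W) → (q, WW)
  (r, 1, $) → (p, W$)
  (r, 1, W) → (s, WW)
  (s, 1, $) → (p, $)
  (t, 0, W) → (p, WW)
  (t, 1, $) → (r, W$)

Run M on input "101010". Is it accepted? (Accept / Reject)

Accept

(p, 101010, $)
  read 1, top $: go to r, push W$ → (r, 01010, W$)
  read 0, top W: go to q, push WW → (q, 1010, WW$)
  read 1, top W: go to q, push ε → (q, 010, W$)
  read 0, top W: go to t, push ε → (t, 10, $)
  read 1, top $: go to r, push W$ → (r, 0, W$)
  read 0, top W: go to q, push WW → (q, ε, WW$)
All input consumed; state q ∈ F.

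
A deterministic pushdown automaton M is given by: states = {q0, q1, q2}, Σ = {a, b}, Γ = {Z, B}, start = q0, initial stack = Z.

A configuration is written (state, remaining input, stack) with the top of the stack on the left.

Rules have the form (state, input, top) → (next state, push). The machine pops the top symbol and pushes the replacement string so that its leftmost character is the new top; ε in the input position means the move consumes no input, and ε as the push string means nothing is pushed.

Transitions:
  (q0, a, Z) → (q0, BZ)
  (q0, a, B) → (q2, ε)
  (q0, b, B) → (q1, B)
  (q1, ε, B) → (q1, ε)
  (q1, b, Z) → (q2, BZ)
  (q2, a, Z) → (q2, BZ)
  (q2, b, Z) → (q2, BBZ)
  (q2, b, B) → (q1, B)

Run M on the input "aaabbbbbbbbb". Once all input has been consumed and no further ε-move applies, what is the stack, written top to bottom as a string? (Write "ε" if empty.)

(q0, aaabbbbbbbbb, Z) ⊢ (q0, aabbbbbbbbb, BZ) ⊢ (q2, abbbbbbbbb, Z) ⊢ (q2, bbbbbbbbb, BZ) ⊢ (q1, bbbbbbbb, BZ) ⊢ (q1, bbbbbbbb, Z) ⊢ (q2, bbbbbbb, BZ) ⊢ (q1, bbbbbb, BZ) ⊢ (q1, bbbbbb, Z) ⊢ (q2, bbbbb, BZ) ⊢ (q1, bbbb, BZ) ⊢ (q1, bbbb, Z) ⊢ (q2, bbb, BZ) ⊢ (q1, bb, BZ) ⊢ (q1, bb, Z) ⊢ (q2, b, BZ) ⊢ (q1, ε, BZ) ⊢ (q1, ε, Z)
All input consumed in state q1 with stack Z.

Z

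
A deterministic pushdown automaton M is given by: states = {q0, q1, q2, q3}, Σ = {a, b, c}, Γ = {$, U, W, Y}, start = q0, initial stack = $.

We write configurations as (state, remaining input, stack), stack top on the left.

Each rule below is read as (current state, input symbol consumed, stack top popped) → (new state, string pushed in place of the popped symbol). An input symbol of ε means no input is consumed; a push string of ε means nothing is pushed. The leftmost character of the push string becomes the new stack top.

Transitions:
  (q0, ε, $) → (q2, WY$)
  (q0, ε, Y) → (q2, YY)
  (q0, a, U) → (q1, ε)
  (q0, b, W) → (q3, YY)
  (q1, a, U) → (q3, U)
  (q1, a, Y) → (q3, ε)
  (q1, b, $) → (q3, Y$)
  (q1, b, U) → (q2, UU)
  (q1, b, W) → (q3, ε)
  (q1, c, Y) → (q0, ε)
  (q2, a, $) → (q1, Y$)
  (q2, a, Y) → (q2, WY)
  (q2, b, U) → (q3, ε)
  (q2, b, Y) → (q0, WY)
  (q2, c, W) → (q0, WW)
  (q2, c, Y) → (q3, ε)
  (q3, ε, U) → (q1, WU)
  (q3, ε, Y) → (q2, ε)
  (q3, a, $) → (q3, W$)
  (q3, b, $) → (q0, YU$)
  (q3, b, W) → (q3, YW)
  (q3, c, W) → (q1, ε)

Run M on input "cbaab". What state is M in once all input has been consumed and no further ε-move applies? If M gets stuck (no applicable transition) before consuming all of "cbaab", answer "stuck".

stuck

(q0, cbaab, $) ⊢ (q2, cbaab, WY$) ⊢ (q0, baab, WWY$) ⊢ (q3, aab, YYWY$) ⊢ (q2, aab, YWY$) ⊢ (q2, ab, WYWY$)
No transition for (q2, a, top W); M blocks with input ab remaining.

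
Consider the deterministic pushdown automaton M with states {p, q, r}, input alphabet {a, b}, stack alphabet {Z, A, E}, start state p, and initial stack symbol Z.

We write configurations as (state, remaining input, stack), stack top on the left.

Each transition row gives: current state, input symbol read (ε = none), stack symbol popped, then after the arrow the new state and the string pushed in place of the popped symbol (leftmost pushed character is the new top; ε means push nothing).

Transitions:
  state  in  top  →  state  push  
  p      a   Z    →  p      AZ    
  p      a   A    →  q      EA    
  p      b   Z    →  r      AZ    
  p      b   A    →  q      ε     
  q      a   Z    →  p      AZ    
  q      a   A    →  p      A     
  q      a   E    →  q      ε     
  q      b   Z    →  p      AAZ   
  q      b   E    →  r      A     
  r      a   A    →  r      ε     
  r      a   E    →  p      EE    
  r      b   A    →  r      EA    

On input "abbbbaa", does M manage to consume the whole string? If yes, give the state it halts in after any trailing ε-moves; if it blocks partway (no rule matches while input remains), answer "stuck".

(p, abbbbaa, Z) ⊢ (p, bbbbaa, AZ) ⊢ (q, bbbaa, Z) ⊢ (p, bbaa, AAZ) ⊢ (q, baa, AZ)
No transition for (q, b, top A); M blocks with input baa remaining.

stuck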